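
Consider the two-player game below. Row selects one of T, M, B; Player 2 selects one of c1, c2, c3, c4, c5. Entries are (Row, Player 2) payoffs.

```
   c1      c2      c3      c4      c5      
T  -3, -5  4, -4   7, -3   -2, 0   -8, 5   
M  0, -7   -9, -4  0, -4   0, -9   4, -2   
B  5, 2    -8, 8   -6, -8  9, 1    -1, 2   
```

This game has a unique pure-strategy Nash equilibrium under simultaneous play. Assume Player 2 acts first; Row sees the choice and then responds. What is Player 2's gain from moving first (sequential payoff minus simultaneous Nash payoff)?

4

Backward induction with Player 2 moving first.
- c1 → Row plays B (best of -3, 0, 5); Player 2 gets 2.
- c2 → Row plays T (best of 4, -9, -8); Player 2 gets -4.
- c3 → Row plays T (best of 7, 0, -6); Player 2 gets -3.
- c4 → Row plays B (best of -2, 0, 9); Player 2 gets 1.
- c5 → Row plays M (best of -8, 4, -1); Player 2 gets -2.
Maximizing over 2, -4, -3, 1, -2, Player 2 chooses c1. Subgame-perfect outcome: (B, c1) with payoffs (5, 2).
Under simultaneous play:
Row's best replies: c1→B; c2→T; c3→T; c4→B; c5→M.
Player 2's best replies: T→c5; M→c5; B→c2.
The unique mutual best reply is (M, c5), giving (4, -2).
Player 2's commitment gain: 2 − -2 = 4.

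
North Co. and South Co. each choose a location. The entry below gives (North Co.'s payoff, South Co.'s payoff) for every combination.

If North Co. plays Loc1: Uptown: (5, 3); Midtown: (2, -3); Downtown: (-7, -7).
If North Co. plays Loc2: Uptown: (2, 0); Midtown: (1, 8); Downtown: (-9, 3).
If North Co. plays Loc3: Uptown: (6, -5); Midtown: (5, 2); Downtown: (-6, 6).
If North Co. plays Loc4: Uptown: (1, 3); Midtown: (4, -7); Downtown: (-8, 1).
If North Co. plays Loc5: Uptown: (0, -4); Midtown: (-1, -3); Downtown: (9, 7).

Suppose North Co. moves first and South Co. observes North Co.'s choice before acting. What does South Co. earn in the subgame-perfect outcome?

South Co. best-responds to each possible North Co. move:
- Loc1: BR = Uptown, leader payoff 5.
- Loc2: BR = Midtown, leader payoff 1.
- Loc3: BR = Downtown, leader payoff -6.
- Loc4: BR = Uptown, leader payoff 1.
- Loc5: BR = Downtown, leader payoff 9.
North Co.'s induced payoffs are 5, 1, -6, 1, 9, so North Co. commits to Loc5. Subgame-perfect outcome: (Loc5, Downtown) with payoffs (9, 7).

7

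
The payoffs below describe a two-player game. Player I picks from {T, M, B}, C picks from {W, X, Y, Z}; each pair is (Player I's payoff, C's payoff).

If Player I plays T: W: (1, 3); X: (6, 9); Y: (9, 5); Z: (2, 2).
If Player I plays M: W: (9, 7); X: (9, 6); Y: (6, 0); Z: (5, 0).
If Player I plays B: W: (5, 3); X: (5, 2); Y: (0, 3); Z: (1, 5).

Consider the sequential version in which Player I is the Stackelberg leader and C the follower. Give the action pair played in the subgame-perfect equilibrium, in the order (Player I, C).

Work backward from C's decision.
- T: BR = X, leader payoff 6.
- M: BR = W, leader payoff 9.
- B: BR = Z, leader payoff 1.
Player I's induced payoffs are 6, 9, 1, so Player I commits to M. Subgame-perfect outcome: (M, W) with payoffs (9, 7).

(M, W)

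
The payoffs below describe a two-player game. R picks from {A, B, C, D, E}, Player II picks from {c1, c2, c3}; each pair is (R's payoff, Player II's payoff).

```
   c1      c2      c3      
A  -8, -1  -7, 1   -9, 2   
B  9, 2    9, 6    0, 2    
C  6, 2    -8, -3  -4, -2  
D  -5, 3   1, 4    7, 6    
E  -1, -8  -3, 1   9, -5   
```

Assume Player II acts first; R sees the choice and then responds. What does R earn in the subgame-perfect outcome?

Solve by backward induction (Player II leads).
- c1 → R plays B (best of -8, 9, 6, -5, -1); Player II gets 2.
- c2 → R plays B (best of -7, 9, -8, 1, -3); Player II gets 6.
- c3 → R plays E (best of -9, 0, -4, 7, 9); Player II gets -5.
Player II's induced payoffs are 2, 6, -5, so Player II commits to c2. Subgame-perfect outcome: (B, c2) with payoffs (9, 6).

9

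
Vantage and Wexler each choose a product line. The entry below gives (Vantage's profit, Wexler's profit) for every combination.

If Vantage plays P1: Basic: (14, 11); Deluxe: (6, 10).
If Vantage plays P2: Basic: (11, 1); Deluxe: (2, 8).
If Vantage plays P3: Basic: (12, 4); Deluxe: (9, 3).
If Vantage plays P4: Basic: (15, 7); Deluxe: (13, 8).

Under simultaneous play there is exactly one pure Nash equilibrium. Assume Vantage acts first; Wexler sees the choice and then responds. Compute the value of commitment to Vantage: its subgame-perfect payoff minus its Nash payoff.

Backward induction with Vantage moving first.
- P1: BR = Basic, leader payoff 14.
- P2: BR = Deluxe, leader payoff 2.
- P3: BR = Basic, leader payoff 12.
- P4: BR = Deluxe, leader payoff 13.
Vantage's induced payoffs are 14, 2, 12, 13, so Vantage commits to P1. Subgame-perfect outcome: (P1, Basic) with payoffs (14, 11).
For the simultaneous game, intersect best replies.
Vantage's best replies: Basic→P4; Deluxe→P4.
Wexler's best replies: P1→Basic; P2→Deluxe; P3→Basic; P4→Deluxe.
Only (P4, Deluxe) has each player best-responding; Nash payoffs (13, 8).
Vantage's commitment gain: 14 − 13 = 1.

1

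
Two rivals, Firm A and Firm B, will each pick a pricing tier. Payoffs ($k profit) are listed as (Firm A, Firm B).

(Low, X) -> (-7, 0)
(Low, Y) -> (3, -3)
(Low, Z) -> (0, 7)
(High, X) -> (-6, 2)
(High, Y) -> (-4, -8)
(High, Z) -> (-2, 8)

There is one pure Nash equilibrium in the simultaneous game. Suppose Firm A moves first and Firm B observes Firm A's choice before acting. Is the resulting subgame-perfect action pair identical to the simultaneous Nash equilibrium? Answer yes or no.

yes

Backward induction with Firm A moving first.
- Low → Firm B plays Z (best of 0, -3, 7); Firm A gets 0.
- High → Firm B plays Z (best of 2, -8, 8); Firm A gets -2.
Maximizing over 0, -2, Firm A chooses Low. Subgame-perfect outcome: (Low, Z) with payoffs (0, 7).
For the simultaneous game, intersect best replies.
Firm A's best replies: X→High; Y→Low; Z→Low.
Firm B's best replies: Low→Z; High→Z.
Only (Low, Z) has each player best-responding; Nash payoffs (0, 7).
Sequential outcome (Low, Z) coincides with the Nash profile (Low, Z).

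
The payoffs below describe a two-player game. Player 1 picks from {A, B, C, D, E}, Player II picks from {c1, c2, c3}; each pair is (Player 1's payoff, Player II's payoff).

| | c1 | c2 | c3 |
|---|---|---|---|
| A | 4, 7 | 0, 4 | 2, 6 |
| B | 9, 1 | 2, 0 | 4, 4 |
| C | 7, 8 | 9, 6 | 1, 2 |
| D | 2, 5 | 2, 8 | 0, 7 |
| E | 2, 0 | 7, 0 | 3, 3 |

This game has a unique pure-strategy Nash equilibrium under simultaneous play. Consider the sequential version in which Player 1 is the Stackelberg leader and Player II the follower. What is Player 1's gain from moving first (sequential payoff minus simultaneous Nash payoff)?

3

Player II best-responds to each possible Player 1 move:
- A → Player II plays c1 (best of 7, 4, 6); Player 1 gets 4.
- B → Player II plays c3 (best of 1, 0, 4); Player 1 gets 4.
- C → Player II plays c1 (best of 8, 6, 2); Player 1 gets 7.
- D → Player II plays c2 (best of 5, 8, 7); Player 1 gets 2.
- E → Player II plays c3 (best of 0, 0, 3); Player 1 gets 3.
Among 4, 4, 7, 2, 3, the best is 7 at C. Subgame-perfect outcome: (C, c1) with payoffs (7, 8).
Now find the simultaneous Nash equilibrium.
Player 1's best replies: c1→B; c2→C; c3→B.
Player II's best replies: A→c1; B→c3; C→c1; D→c2; E→c3.
Only (B, c3) has each player best-responding; Nash payoffs (4, 4).
Player 1's commitment gain: 7 − 4 = 3.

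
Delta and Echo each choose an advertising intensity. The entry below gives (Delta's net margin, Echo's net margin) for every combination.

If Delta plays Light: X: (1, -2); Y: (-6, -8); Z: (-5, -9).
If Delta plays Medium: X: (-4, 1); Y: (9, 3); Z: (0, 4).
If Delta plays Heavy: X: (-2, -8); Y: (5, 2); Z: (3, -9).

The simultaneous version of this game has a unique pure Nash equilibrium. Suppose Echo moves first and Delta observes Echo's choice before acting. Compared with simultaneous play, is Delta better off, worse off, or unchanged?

better off

Work backward from Delta's decision.
- X: Delta compares 1, -4, -2 and picks Light; Echo would get -2.
- Y: Delta compares -6, 9, 5 and picks Medium; Echo would get 3.
- Z: Delta compares -5, 0, 3 and picks Heavy; Echo would get -9.
Echo's induced payoffs are -2, 3, -9, so Echo commits to Y. Subgame-perfect outcome: (Medium, Y) with payoffs (9, 3).
Under simultaneous play:
Delta's best replies: X→Light; Y→Medium; Z→Heavy.
Echo's best replies: Light→X; Medium→Z; Heavy→Y.
The unique mutual best reply is (Light, X), giving (1, -2).
Delta earns 9 sequentially versus 1 at the Nash outcome: better off.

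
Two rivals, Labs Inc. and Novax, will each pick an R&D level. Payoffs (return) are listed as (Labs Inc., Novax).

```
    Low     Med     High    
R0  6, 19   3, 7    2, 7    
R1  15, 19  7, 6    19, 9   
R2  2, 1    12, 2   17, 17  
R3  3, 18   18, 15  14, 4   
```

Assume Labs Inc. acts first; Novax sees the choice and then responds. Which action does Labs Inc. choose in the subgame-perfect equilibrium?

Work backward from Novax's decision.
- R0: BR = Low, leader payoff 6.
- R1: BR = Low, leader payoff 15.
- R2: BR = High, leader payoff 17.
- R3: BR = Low, leader payoff 3.
Among 6, 15, 17, 3, the best is 17 at R2. Subgame-perfect outcome: (R2, High) with payoffs (17, 17).

R2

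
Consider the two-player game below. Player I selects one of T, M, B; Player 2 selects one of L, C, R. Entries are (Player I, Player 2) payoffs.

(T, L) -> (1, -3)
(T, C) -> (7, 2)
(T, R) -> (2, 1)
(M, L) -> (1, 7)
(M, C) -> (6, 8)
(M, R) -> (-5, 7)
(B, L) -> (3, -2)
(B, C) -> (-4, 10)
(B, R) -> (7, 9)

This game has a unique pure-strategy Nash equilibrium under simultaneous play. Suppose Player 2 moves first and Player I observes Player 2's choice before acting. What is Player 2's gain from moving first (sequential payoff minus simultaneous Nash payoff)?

7

Solve by backward induction (Player 2 leads).
- L: BR = B, leader payoff -2.
- C: BR = T, leader payoff 2.
- R: BR = B, leader payoff 9.
Among -2, 2, 9, the best is 9 at R. Subgame-perfect outcome: (B, R) with payoffs (7, 9).
For the simultaneous game, intersect best replies.
Player I's best replies: L→B; C→T; R→B.
Player 2's best replies: T→C; M→C; B→C.
Only (T, C) has each player best-responding; Nash payoffs (7, 2).
Player 2's commitment gain: 9 − 2 = 7.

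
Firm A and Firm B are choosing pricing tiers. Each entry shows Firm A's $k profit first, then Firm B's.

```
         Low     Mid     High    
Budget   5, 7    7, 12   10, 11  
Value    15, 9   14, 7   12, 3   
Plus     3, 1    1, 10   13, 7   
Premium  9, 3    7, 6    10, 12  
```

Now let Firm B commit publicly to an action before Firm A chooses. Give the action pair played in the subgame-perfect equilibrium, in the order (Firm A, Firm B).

Solve by backward induction (Firm B leads).
- Low: BR = Value, leader payoff 9.
- Mid: BR = Value, leader payoff 7.
- High: BR = Plus, leader payoff 7.
Among 9, 7, 7, the best is 9 at Low. Subgame-perfect outcome: (Value, Low) with payoffs (15, 9).

(Value, Low)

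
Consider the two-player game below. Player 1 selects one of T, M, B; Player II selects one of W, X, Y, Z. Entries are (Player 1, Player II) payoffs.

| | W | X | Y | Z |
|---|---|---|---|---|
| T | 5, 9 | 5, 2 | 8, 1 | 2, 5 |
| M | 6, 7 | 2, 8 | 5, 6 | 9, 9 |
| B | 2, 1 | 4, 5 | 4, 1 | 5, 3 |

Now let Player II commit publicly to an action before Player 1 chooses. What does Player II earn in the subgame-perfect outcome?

9

Player 1 best-responds to each possible Player II move:
- W: Player 1 compares 5, 6, 2 and picks M; Player II would get 7.
- X: Player 1 compares 5, 2, 4 and picks T; Player II would get 2.
- Y: Player 1 compares 8, 5, 4 and picks T; Player II would get 1.
- Z: Player 1 compares 2, 9, 5 and picks M; Player II would get 9.
Among 7, 2, 1, 9, the best is 9 at Z. Subgame-perfect outcome: (M, Z) with payoffs (9, 9).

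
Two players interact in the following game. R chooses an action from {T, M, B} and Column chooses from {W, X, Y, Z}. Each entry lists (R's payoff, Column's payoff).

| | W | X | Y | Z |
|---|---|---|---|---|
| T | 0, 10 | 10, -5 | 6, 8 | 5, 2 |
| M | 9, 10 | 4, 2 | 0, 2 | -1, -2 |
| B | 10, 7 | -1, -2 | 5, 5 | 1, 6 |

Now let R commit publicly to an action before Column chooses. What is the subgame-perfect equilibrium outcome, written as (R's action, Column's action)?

(B, W)

Solve by backward induction (R leads).
- T: Column compares 10, -5, 8, 2 and picks W; R would get 0.
- M: Column compares 10, 2, 2, -2 and picks W; R would get 9.
- B: Column compares 7, -2, 5, 6 and picks W; R would get 10.
Among 0, 9, 10, the best is 10 at B. Subgame-perfect outcome: (B, W) with payoffs (10, 7).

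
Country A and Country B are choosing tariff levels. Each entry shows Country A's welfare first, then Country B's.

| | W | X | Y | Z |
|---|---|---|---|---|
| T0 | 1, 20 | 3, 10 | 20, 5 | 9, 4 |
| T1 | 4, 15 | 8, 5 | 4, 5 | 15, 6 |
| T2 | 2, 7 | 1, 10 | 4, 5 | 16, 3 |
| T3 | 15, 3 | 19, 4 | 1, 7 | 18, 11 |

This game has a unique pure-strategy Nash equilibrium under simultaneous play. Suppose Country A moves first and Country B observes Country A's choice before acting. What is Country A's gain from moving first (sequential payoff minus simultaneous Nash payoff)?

0

Country B best-responds to each possible Country A move:
- T0 → Country B plays W (best of 20, 10, 5, 4); Country A gets 1.
- T1 → Country B plays W (best of 15, 5, 5, 6); Country A gets 4.
- T2 → Country B plays X (best of 7, 10, 5, 3); Country A gets 1.
- T3 → Country B plays Z (best of 3, 4, 7, 11); Country A gets 18.
Country A's induced payoffs are 1, 4, 1, 18, so Country A commits to T3. Subgame-perfect outcome: (T3, Z) with payoffs (18, 11).
For the simultaneous game, intersect best replies.
Country A's best replies: W→T3; X→T3; Y→T0; Z→T3.
Country B's best replies: T0→W; T1→W; T2→X; T3→Z.
The unique mutual best reply is (T3, Z), giving (18, 11).
Country A's commitment gain: 18 − 18 = 0.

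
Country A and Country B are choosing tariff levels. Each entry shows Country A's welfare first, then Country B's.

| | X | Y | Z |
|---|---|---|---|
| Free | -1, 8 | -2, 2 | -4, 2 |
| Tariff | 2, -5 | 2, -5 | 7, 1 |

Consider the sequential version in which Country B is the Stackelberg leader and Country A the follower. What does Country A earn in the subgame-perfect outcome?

Backward induction with Country B moving first.
- X: BR = Tariff, leader payoff -5.
- Y: BR = Tariff, leader payoff -5.
- Z: BR = Tariff, leader payoff 1.
Among -5, -5, 1, the best is 1 at Z. Subgame-perfect outcome: (Tariff, Z) with payoffs (7, 1).

7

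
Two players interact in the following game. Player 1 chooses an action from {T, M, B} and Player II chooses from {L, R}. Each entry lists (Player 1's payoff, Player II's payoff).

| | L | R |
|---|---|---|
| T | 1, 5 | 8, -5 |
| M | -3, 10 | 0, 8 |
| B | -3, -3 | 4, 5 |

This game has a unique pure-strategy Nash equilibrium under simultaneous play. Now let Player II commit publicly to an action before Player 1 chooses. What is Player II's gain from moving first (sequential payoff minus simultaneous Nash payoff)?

Solve by backward induction (Player II leads).
- L: Player 1 compares 1, -3, -3 and picks T; Player II would get 5.
- R: Player 1 compares 8, 0, 4 and picks T; Player II would get -5.
Player II's induced payoffs are 5, -5, so Player II commits to L. Subgame-perfect outcome: (T, L) with payoffs (1, 5).
For the simultaneous game, intersect best replies.
Player 1's best replies: L→T; R→T.
Player II's best replies: T→L; M→L; B→R.
The unique mutual best reply is (T, L), giving (1, 5).
Player II's commitment gain: 5 − 5 = 0.

0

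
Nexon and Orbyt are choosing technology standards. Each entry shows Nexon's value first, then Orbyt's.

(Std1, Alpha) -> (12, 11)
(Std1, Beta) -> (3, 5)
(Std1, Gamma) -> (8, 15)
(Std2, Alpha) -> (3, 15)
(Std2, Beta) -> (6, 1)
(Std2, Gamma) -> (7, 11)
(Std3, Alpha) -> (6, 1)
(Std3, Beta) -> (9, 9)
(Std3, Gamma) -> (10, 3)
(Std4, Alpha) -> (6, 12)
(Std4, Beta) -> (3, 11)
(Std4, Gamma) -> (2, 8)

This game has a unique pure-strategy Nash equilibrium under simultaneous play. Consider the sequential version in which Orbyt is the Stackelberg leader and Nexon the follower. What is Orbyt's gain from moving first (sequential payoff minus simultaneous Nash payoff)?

Nexon best-responds to each possible Orbyt move:
- Alpha → Nexon plays Std1 (best of 12, 3, 6, 6); Orbyt gets 11.
- Beta → Nexon plays Std3 (best of 3, 6, 9, 3); Orbyt gets 9.
- Gamma → Nexon plays Std3 (best of 8, 7, 10, 2); Orbyt gets 3.
Orbyt's induced payoffs are 11, 9, 3, so Orbyt commits to Alpha. Subgame-perfect outcome: (Std1, Alpha) with payoffs (12, 11).
Now find the simultaneous Nash equilibrium.
Nexon's best replies: Alpha→Std1; Beta→Std3; Gamma→Std3.
Orbyt's best replies: Std1→Gamma; Std2→Alpha; Std3→Beta; Std4→Alpha.
Only (Std3, Beta) has each player best-responding; Nash payoffs (9, 9).
Orbyt's commitment gain: 11 − 9 = 2.

2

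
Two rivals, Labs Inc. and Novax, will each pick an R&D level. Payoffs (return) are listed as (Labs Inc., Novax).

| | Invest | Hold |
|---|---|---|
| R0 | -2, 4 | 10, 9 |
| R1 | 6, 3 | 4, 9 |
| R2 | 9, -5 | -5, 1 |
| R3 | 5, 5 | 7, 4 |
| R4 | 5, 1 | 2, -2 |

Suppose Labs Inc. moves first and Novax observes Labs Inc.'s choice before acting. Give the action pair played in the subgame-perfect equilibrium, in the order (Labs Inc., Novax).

(R0, Hold)

Novax best-responds to each possible Labs Inc. move:
- R0 → Novax plays Hold (best of 4, 9); Labs Inc. gets 10.
- R1 → Novax plays Hold (best of 3, 9); Labs Inc. gets 4.
- R2 → Novax plays Hold (best of -5, 1); Labs Inc. gets -5.
- R3 → Novax plays Invest (best of 5, 4); Labs Inc. gets 5.
- R4 → Novax plays Invest (best of 1, -2); Labs Inc. gets 5.
Maximizing over 10, 4, -5, 5, 5, Labs Inc. chooses R0. Subgame-perfect outcome: (R0, Hold) with payoffs (10, 9).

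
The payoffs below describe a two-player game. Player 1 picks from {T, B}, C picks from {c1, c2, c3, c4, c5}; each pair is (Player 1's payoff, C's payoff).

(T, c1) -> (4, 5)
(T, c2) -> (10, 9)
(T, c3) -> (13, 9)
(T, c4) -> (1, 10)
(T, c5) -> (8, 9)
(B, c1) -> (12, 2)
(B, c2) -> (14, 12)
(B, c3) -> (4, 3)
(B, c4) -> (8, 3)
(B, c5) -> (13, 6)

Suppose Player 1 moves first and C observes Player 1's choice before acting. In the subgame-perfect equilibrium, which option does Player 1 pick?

Solve by backward induction (Player 1 leads).
- T: BR = c4, leader payoff 1.
- B: BR = c2, leader payoff 14.
Among 1, 14, the best is 14 at B. Subgame-perfect outcome: (B, c2) with payoffs (14, 12).

B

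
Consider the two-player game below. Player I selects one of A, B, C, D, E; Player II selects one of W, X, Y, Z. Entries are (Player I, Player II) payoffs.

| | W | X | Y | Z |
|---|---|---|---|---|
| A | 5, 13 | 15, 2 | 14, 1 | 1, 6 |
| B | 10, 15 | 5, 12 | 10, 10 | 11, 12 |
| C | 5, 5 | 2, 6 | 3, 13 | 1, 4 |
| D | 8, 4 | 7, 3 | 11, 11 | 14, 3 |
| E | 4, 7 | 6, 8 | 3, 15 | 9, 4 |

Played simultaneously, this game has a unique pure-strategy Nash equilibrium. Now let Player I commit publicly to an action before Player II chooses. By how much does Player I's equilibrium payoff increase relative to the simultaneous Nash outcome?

1

Player II best-responds to each possible Player I move:
- A: Player II compares 13, 2, 1, 6 and picks W; Player I would get 5.
- B: Player II compares 15, 12, 10, 12 and picks W; Player I would get 10.
- C: Player II compares 5, 6, 13, 4 and picks Y; Player I would get 3.
- D: Player II compares 4, 3, 11, 3 and picks Y; Player I would get 11.
- E: Player II compares 7, 8, 15, 4 and picks Y; Player I would get 3.
Player I's induced payoffs are 5, 10, 3, 11, 3, so Player I commits to D. Subgame-perfect outcome: (D, Y) with payoffs (11, 11).
Now find the simultaneous Nash equilibrium.
Player I's best replies: W→B; X→A; Y→A; Z→D.
Player II's best replies: A→W; B→W; C→Y; D→Y; E→Y.
Only (B, W) has each player best-responding; Nash payoffs (10, 15).
Player I's commitment gain: 11 − 10 = 1.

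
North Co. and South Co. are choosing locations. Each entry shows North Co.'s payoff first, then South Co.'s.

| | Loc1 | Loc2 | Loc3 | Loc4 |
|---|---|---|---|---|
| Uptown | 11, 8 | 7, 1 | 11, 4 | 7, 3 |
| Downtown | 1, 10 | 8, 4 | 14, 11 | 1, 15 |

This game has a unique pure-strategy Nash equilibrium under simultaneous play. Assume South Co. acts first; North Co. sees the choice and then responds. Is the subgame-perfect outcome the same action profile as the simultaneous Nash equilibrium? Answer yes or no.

no

Work backward from North Co.'s decision.
- Loc1 → North Co. plays Uptown (best of 11, 1); South Co. gets 8.
- Loc2 → North Co. plays Downtown (best of 7, 8); South Co. gets 4.
- Loc3 → North Co. plays Downtown (best of 11, 14); South Co. gets 11.
- Loc4 → North Co. plays Uptown (best of 7, 1); South Co. gets 3.
South Co.'s induced payoffs are 8, 4, 11, 3, so South Co. commits to Loc3. Subgame-perfect outcome: (Downtown, Loc3) with payoffs (14, 11).
Under simultaneous play:
North Co.'s best replies: Loc1→Uptown; Loc2→Downtown; Loc3→Downtown; Loc4→Uptown.
South Co.'s best replies: Uptown→Loc1; Downtown→Loc4.
Only (Uptown, Loc1) has each player best-responding; Nash payoffs (11, 8).
Sequential outcome (Downtown, Loc3) differs from the Nash profile (Uptown, Loc1).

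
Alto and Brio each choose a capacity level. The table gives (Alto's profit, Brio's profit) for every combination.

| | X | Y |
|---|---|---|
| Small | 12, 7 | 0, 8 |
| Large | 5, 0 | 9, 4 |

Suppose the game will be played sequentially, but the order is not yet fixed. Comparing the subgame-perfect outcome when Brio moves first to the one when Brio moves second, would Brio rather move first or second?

first

If Alto leads: Brio's best replies are Small→Y, Large→Y; Alto's induced payoffs 0, 9; outcome (Large, Y), payoffs (9, 4).
If Brio leads: Alto's best replies are X→Small, Y→Large; Brio's induced payoffs 7, 4; outcome (Small, X), payoffs (12, 7).
Brio gets 7 moving first and 4 moving second, so Brio prefers to move first.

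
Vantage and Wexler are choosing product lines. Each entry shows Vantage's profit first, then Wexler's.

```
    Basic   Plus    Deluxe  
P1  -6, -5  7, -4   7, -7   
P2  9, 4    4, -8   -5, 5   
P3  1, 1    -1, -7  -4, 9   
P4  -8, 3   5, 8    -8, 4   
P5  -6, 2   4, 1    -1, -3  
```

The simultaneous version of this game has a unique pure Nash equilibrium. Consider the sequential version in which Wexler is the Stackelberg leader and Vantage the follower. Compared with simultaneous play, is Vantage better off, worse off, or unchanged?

better off

Solve by backward induction (Wexler leads).
- Basic → Vantage plays P2 (best of -6, 9, 1, -8, -6); Wexler gets 4.
- Plus → Vantage plays P1 (best of 7, 4, -1, 5, 4); Wexler gets -4.
- Deluxe → Vantage plays P1 (best of 7, -5, -4, -8, -1); Wexler gets -7.
Maximizing over 4, -4, -7, Wexler chooses Basic. Subgame-perfect outcome: (P2, Basic) with payoffs (9, 4).
For the simultaneous game, intersect best replies.
Vantage's best replies: Basic→P2; Plus→P1; Deluxe→P1.
Wexler's best replies: P1→Plus; P2→Deluxe; P3→Deluxe; P4→Plus; P5→Basic.
Only (P1, Plus) has each player best-responding; Nash payoffs (7, -4).
Vantage earns 9 sequentially versus 7 at the Nash outcome: better off.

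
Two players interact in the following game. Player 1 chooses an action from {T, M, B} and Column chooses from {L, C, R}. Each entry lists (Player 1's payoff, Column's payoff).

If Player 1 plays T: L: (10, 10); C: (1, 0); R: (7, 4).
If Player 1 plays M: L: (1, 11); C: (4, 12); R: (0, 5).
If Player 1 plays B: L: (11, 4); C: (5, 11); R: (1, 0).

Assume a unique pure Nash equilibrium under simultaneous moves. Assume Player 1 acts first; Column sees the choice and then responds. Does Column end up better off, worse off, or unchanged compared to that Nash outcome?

Column best-responds to each possible Player 1 move:
- T: Column compares 10, 0, 4 and picks L; Player 1 would get 10.
- M: Column compares 11, 12, 5 and picks C; Player 1 would get 4.
- B: Column compares 4, 11, 0 and picks C; Player 1 would get 5.
Among 10, 4, 5, the best is 10 at T. Subgame-perfect outcome: (T, L) with payoffs (10, 10).
Now find the simultaneous Nash equilibrium.
Player 1's best replies: L→B; C→B; R→T.
Column's best replies: T→L; M→C; B→C.
Only (B, C) has each player best-responding; Nash payoffs (5, 11).
Column earns 10 sequentially versus 11 at the Nash outcome: worse off.

worse off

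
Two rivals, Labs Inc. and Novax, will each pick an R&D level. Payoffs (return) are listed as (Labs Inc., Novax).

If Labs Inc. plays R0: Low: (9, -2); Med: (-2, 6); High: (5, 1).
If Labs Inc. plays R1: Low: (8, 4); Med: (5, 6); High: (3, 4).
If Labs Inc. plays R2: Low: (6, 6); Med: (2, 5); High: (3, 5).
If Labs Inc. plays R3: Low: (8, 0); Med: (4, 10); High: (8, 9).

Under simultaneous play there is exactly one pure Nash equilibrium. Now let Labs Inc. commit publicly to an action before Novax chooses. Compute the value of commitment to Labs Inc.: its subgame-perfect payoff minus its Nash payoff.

Work backward from Novax's decision.
- R0: BR = Med, leader payoff -2.
- R1: BR = Med, leader payoff 5.
- R2: BR = Low, leader payoff 6.
- R3: BR = Med, leader payoff 4.
Maximizing over -2, 5, 6, 4, Labs Inc. chooses R2. Subgame-perfect outcome: (R2, Low) with payoffs (6, 6).
Under simultaneous play:
Labs Inc.'s best replies: Low→R0; Med→R1; High→R3.
Novax's best replies: R0→Med; R1→Med; R2→Low; R3→Med.
Only (R1, Med) has each player best-responding; Nash payoffs (5, 6).
Labs Inc.'s commitment gain: 6 − 5 = 1.

1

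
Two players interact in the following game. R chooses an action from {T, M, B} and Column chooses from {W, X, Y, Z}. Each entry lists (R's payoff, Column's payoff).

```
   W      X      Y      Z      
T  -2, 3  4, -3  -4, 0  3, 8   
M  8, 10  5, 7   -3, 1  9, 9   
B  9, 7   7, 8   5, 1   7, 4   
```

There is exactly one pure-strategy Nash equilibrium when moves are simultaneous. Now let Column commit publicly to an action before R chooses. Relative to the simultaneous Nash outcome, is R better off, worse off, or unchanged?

better off

Solve by backward induction (Column leads).
- W: BR = B, leader payoff 7.
- X: BR = B, leader payoff 8.
- Y: BR = B, leader payoff 1.
- Z: BR = M, leader payoff 9.
Column's induced payoffs are 7, 8, 1, 9, so Column commits to Z. Subgame-perfect outcome: (M, Z) with payoffs (9, 9).
Under simultaneous play:
R's best replies: W→B; X→B; Y→B; Z→M.
Column's best replies: T→Z; M→W; B→X.
The unique mutual best reply is (B, X), giving (7, 8).
R earns 9 sequentially versus 7 at the Nash outcome: better off.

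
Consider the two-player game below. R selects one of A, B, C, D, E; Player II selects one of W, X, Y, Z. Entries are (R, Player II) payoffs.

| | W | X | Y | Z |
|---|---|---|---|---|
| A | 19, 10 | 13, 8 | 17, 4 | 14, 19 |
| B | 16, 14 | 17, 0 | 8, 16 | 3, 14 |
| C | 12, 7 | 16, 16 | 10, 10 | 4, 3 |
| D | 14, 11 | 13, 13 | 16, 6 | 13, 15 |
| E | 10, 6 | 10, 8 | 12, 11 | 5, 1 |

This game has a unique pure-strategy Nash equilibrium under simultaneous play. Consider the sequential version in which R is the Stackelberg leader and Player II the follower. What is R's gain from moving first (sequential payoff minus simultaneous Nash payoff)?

Player II best-responds to each possible R move:
- A: Player II compares 10, 8, 4, 19 and picks Z; R would get 14.
- B: Player II compares 14, 0, 16, 14 and picks Y; R would get 8.
- C: Player II compares 7, 16, 10, 3 and picks X; R would get 16.
- D: Player II compares 11, 13, 6, 15 and picks Z; R would get 13.
- E: Player II compares 6, 8, 11, 1 and picks Y; R would get 12.
Among 14, 8, 16, 13, 12, the best is 16 at C. Subgame-perfect outcome: (C, X) with payoffs (16, 16).
Under simultaneous play:
R's best replies: W→A; X→B; Y→A; Z→A.
Player II's best replies: A→Z; B→Y; C→X; D→Z; E→Y.
The unique mutual best reply is (A, Z), giving (14, 19).
R's commitment gain: 16 − 14 = 2.

2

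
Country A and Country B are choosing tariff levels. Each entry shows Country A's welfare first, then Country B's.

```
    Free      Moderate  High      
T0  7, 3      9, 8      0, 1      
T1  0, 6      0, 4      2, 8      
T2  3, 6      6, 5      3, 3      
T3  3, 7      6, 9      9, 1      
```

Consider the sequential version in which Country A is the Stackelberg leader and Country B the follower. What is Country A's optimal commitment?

T0

Backward induction with Country A moving first.
- T0: Country B compares 3, 8, 1 and picks Moderate; Country A would get 9.
- T1: Country B compares 6, 4, 8 and picks High; Country A would get 2.
- T2: Country B compares 6, 5, 3 and picks Free; Country A would get 3.
- T3: Country B compares 7, 9, 1 and picks Moderate; Country A would get 6.
Country A's induced payoffs are 9, 2, 3, 6, so Country A commits to T0. Subgame-perfect outcome: (T0, Moderate) with payoffs (9, 8).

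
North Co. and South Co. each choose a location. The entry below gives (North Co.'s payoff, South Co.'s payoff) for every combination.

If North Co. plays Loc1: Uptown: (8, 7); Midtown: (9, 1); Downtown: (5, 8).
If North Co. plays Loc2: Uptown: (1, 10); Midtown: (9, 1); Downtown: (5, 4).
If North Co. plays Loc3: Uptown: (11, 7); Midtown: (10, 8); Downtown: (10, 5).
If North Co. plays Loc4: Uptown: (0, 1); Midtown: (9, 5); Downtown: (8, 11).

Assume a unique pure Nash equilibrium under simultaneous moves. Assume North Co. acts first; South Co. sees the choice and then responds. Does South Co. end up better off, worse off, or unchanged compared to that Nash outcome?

Work backward from South Co.'s decision.
- Loc1: BR = Downtown, leader payoff 5.
- Loc2: BR = Uptown, leader payoff 1.
- Loc3: BR = Midtown, leader payoff 10.
- Loc4: BR = Downtown, leader payoff 8.
Maximizing over 5, 1, 10, 8, North Co. chooses Loc3. Subgame-perfect outcome: (Loc3, Midtown) with payoffs (10, 8).
Now find the simultaneous Nash equilibrium.
North Co.'s best replies: Uptown→Loc3; Midtown→Loc3; Downtown→Loc3.
South Co.'s best replies: Loc1→Downtown; Loc2→Uptown; Loc3→Midtown; Loc4→Downtown.
Only (Loc3, Midtown) has each player best-responding; Nash payoffs (10, 8).
South Co. earns 8 sequentially versus 8 at the Nash outcome: unchanged.

unchanged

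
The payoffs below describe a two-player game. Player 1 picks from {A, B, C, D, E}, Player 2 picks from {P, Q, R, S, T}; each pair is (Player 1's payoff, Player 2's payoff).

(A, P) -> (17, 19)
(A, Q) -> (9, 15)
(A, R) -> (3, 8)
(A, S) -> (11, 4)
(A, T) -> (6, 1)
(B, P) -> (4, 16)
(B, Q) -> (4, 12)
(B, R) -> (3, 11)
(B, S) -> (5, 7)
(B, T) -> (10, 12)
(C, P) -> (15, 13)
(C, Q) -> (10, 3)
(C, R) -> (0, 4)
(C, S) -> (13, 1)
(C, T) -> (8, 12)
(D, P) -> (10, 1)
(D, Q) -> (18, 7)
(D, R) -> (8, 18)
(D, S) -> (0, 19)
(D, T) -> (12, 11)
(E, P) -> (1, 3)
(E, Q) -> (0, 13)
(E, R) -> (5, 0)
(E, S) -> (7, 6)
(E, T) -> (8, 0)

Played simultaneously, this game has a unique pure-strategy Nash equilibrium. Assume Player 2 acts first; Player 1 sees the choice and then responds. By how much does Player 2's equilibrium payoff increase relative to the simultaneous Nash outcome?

Work backward from Player 1's decision.
- P: Player 1 compares 17, 4, 15, 10, 1 and picks A; Player 2 would get 19.
- Q: Player 1 compares 9, 4, 10, 18, 0 and picks D; Player 2 would get 7.
- R: Player 1 compares 3, 3, 0, 8, 5 and picks D; Player 2 would get 18.
- S: Player 1 compares 11, 5, 13, 0, 7 and picks C; Player 2 would get 1.
- T: Player 1 compares 6, 10, 8, 12, 8 and picks D; Player 2 would get 11.
Player 2's induced payoffs are 19, 7, 18, 1, 11, so Player 2 commits to P. Subgame-perfect outcome: (A, P) with payoffs (17, 19).
Under simultaneous play:
Player 1's best replies: P→A; Q→D; R→D; S→C; T→D.
Player 2's best replies: A→P; B→P; C→P; D→S; E→Q.
The unique mutual best reply is (A, P), giving (17, 19).
Player 2's commitment gain: 19 − 19 = 0.

0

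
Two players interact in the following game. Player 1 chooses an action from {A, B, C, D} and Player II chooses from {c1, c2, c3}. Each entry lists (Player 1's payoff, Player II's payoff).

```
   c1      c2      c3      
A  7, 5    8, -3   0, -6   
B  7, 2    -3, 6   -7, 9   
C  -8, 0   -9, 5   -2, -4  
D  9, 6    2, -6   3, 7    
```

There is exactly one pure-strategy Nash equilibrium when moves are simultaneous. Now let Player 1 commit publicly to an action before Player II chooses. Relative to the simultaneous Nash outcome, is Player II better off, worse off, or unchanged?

Backward induction with Player 1 moving first.
- A: BR = c1, leader payoff 7.
- B: BR = c3, leader payoff -7.
- C: BR = c2, leader payoff -9.
- D: BR = c3, leader payoff 3.
Maximizing over 7, -7, -9, 3, Player 1 chooses A. Subgame-perfect outcome: (A, c1) with payoffs (7, 5).
Under simultaneous play:
Player 1's best replies: c1→D; c2→A; c3→D.
Player II's best replies: A→c1; B→c3; C→c2; D→c3.
The unique mutual best reply is (D, c3), giving (3, 7).
Player II earns 5 sequentially versus 7 at the Nash outcome: worse off.

worse off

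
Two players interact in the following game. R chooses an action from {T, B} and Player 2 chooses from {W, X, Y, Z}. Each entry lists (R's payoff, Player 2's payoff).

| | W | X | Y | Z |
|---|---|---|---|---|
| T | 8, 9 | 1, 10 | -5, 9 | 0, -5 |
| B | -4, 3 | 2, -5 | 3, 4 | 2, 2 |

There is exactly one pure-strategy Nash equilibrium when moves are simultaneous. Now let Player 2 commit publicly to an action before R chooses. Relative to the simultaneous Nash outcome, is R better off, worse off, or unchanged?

better off

Solve by backward induction (Player 2 leads).
- W: R compares 8, -4 and picks T; Player 2 would get 9.
- X: R compares 1, 2 and picks B; Player 2 would get -5.
- Y: R compares -5, 3 and picks B; Player 2 would get 4.
- Z: R compares 0, 2 and picks B; Player 2 would get 2.
Maximizing over 9, -5, 4, 2, Player 2 chooses W. Subgame-perfect outcome: (T, W) with payoffs (8, 9).
Now find the simultaneous Nash equilibrium.
R's best replies: W→T; X→B; Y→B; Z→B.
Player 2's best replies: T→X; B→Y.
The unique mutual best reply is (B, Y), giving (3, 4).
R earns 8 sequentially versus 3 at the Nash outcome: better off.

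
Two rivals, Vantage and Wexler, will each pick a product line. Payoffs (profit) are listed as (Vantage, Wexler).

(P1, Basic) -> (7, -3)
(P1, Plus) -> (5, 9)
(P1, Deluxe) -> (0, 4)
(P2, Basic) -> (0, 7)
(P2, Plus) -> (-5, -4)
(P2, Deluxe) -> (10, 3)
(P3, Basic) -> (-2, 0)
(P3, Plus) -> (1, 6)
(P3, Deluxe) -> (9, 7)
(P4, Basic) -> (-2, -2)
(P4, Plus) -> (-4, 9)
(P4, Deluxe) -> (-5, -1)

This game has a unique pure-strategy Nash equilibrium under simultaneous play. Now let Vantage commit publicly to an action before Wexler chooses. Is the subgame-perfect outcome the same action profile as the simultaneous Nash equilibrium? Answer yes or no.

Solve by backward induction (Vantage leads).
- P1: BR = Plus, leader payoff 5.
- P2: BR = Basic, leader payoff 0.
- P3: BR = Deluxe, leader payoff 9.
- P4: BR = Plus, leader payoff -4.
Among 5, 0, 9, -4, the best is 9 at P3. Subgame-perfect outcome: (P3, Deluxe) with payoffs (9, 7).
Under simultaneous play:
Vantage's best replies: Basic→P1; Plus→P1; Deluxe→P2.
Wexler's best replies: P1→Plus; P2→Basic; P3→Deluxe; P4→Plus.
Only (P1, Plus) has each player best-responding; Nash payoffs (5, 9).
Sequential outcome (P3, Deluxe) differs from the Nash profile (P1, Plus).

no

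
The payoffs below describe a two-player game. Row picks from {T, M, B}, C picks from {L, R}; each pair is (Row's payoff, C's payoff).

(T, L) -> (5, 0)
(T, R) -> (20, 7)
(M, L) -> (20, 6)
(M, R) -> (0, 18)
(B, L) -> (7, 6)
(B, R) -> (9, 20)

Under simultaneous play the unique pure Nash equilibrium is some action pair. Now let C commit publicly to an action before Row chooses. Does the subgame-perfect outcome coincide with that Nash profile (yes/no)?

Backward induction with C moving first.
- L: BR = M, leader payoff 6.
- R: BR = T, leader payoff 7.
Maximizing over 6, 7, C chooses R. Subgame-perfect outcome: (T, R) with payoffs (20, 7).
Now find the simultaneous Nash equilibrium.
Row's best replies: L→M; R→T.
C's best replies: T→R; M→R; B→R.
Only (T, R) has each player best-responding; Nash payoffs (20, 7).
Sequential outcome (T, R) coincides with the Nash profile (T, R).

yes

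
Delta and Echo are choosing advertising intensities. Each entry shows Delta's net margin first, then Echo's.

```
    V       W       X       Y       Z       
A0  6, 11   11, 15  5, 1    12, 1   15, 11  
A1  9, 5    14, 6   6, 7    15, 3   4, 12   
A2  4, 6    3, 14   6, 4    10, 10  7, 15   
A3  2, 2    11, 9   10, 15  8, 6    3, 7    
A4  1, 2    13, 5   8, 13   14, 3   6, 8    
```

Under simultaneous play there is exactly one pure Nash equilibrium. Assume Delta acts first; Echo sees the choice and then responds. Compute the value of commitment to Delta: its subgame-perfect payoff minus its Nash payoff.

Echo best-responds to each possible Delta move:
- A0: Echo compares 11, 15, 1, 1, 11 and picks W; Delta would get 11.
- A1: Echo compares 5, 6, 7, 3, 12 and picks Z; Delta would get 4.
- A2: Echo compares 6, 14, 4, 10, 15 and picks Z; Delta would get 7.
- A3: Echo compares 2, 9, 15, 6, 7 and picks X; Delta would get 10.
- A4: Echo compares 2, 5, 13, 3, 8 and picks X; Delta would get 8.
Maximizing over 11, 4, 7, 10, 8, Delta chooses A0. Subgame-perfect outcome: (A0, W) with payoffs (11, 15).
For the simultaneous game, intersect best replies.
Delta's best replies: V→A1; W→A1; X→A3; Y→A1; Z→A0.
Echo's best replies: A0→W; A1→Z; A2→Z; A3→X; A4→X.
The unique mutual best reply is (A3, X), giving (10, 15).
Delta's commitment gain: 11 − 10 = 1.

1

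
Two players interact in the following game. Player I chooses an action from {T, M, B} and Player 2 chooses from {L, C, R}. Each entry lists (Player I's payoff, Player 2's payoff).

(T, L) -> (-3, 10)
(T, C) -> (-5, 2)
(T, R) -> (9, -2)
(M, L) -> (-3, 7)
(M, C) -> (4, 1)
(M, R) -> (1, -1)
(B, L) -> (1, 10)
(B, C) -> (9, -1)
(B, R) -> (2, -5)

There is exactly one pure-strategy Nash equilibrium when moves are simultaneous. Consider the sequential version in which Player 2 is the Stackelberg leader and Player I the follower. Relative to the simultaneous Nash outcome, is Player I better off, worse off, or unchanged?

Work backward from Player I's decision.
- L: Player I compares -3, -3, 1 and picks B; Player 2 would get 10.
- C: Player I compares -5, 4, 9 and picks B; Player 2 would get -1.
- R: Player I compares 9, 1, 2 and picks T; Player 2 would get -2.
Player 2's induced payoffs are 10, -1, -2, so Player 2 commits to L. Subgame-perfect outcome: (B, L) with payoffs (1, 10).
For the simultaneous game, intersect best replies.
Player I's best replies: L→B; C→B; R→T.
Player 2's best replies: T→L; M→L; B→L.
Only (B, L) has each player best-responding; Nash payoffs (1, 10).
Player I earns 1 sequentially versus 1 at the Nash outcome: unchanged.

unchanged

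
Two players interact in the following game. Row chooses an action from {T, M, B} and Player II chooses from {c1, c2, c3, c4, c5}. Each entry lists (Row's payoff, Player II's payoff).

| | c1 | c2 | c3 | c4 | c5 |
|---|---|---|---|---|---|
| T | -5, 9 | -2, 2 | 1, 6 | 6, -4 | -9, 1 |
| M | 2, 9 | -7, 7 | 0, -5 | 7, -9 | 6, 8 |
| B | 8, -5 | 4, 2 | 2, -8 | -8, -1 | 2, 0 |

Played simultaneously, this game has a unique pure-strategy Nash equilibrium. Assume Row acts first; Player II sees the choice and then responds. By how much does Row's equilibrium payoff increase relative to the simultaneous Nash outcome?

0

Backward induction with Row moving first.
- T: Player II compares 9, 2, 6, -4, 1 and picks c1; Row would get -5.
- M: Player II compares 9, 7, -5, -9, 8 and picks c1; Row would get 2.
- B: Player II compares -5, 2, -8, -1, 0 and picks c2; Row would get 4.
Maximizing over -5, 2, 4, Row chooses B. Subgame-perfect outcome: (B, c2) with payoffs (4, 2).
For the simultaneous game, intersect best replies.
Row's best replies: c1→B; c2→B; c3→B; c4→M; c5→M.
Player II's best replies: T→c1; M→c1; B→c2.
Only (B, c2) has each player best-responding; Nash payoffs (4, 2).
Row's commitment gain: 4 − 4 = 0.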